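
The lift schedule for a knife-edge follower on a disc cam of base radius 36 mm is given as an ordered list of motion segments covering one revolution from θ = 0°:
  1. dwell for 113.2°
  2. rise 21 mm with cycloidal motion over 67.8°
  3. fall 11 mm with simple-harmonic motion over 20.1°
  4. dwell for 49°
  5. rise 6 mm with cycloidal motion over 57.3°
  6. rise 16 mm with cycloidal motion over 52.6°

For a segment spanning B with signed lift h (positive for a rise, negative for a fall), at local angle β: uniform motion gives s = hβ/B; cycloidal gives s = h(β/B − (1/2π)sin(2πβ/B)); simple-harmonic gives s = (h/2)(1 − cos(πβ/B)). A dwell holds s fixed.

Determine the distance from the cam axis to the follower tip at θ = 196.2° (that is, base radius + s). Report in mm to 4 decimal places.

seg 1 [0°–113.2°] dwell: s stays 0.0000
seg 2 [113.2°–181°] cycloidal, h=21: full span → s += 21 → s = 21.0000
seg 3 [181°–201.1°] simple-harmonic, h=-11: θ=196.2° here. β=15.2, B=20.1. -11/2·(1 − cos(π·0.7562)) = -9.4643 → s = 11.5357
radial distance = base radius + s = 36 + 11.5357 = 47.5357

47.5357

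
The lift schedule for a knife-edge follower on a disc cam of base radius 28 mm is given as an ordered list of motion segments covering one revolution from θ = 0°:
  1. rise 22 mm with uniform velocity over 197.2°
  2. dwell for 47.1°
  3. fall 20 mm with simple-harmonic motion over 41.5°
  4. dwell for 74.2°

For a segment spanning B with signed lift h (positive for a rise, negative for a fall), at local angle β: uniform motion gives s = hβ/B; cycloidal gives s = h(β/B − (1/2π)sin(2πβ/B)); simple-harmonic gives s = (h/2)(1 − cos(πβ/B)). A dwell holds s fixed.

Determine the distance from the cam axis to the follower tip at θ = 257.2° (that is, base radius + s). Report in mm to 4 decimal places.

seg 1 [0°–197.2°] uniform, h=22: full span → s += 22 → s = 22.0000
seg 2 [197.2°–244.3°] dwell: s stays 22.0000
seg 3 [244.3°–285.8°] simple-harmonic, h=-20: θ=257.2° here. β=12.9, B=41.5. -20/2·(1 − cos(π·0.3108)) = -4.4011 → s = 17.5989
radial distance = base radius + s = 28 + 17.5989 = 45.5989

45.5989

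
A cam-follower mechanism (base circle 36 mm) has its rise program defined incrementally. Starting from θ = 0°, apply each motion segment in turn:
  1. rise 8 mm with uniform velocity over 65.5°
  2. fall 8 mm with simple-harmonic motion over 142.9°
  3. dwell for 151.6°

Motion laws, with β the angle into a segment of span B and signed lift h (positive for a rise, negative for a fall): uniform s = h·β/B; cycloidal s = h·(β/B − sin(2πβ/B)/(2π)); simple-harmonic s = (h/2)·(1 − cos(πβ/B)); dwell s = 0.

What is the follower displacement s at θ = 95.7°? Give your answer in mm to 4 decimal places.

seg 1 [0°–65.5°] uniform, h=8: full span → s += 8 → s = 8.0000
seg 2 [65.5°–208.4°] simple-harmonic, h=-8: θ=95.7° here. β=30.2, B=142.9. -8/2·(1 − cos(π·0.2113)) = -0.8497 → s = 7.1503

7.1503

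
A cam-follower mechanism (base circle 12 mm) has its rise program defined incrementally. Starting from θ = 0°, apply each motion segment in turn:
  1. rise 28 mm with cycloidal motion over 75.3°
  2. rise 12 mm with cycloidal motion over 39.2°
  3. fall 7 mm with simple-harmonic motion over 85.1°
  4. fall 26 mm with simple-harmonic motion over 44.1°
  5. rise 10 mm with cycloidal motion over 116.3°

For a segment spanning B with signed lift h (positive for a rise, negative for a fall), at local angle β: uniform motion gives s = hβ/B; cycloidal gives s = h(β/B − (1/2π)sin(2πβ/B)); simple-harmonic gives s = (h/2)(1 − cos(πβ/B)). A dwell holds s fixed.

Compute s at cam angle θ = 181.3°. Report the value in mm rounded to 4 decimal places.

seg 1 [0°–75.3°] cycloidal, h=28: full span → s += 28 → s = 28.0000
seg 2 [75.3°–114.5°] cycloidal, h=12: full span → s += 12 → s = 40.0000
seg 3 [114.5°–199.6°] simple-harmonic, h=-7: θ=181.3° here. β=66.8, B=85.1. -7/2·(1 − cos(π·0.7850)) = -6.2312 → s = 33.7688

33.7688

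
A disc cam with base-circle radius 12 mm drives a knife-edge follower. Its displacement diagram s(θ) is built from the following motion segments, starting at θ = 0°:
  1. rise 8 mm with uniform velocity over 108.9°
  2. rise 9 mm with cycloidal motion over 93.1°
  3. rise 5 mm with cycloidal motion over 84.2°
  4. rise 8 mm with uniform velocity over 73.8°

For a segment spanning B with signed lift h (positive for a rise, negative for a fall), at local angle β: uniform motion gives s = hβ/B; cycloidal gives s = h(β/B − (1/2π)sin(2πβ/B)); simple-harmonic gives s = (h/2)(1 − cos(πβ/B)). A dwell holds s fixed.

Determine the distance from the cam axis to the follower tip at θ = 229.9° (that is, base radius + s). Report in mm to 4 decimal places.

seg 1 [0°–108.9°] uniform, h=8: full span → s += 8 → s = 8.0000
seg 2 [108.9°–202°] cycloidal, h=9: full span → s += 9 → s = 17.0000
seg 3 [202°–286.2°] cycloidal, h=5: θ=229.9° here. β=27.9, B=84.2. 5·(0.3314 − sin(2π·0.3314)/(2π)) = 0.9627 → s = 17.9627
radial distance = base radius + s = 12 + 17.9627 = 29.9627

29.9627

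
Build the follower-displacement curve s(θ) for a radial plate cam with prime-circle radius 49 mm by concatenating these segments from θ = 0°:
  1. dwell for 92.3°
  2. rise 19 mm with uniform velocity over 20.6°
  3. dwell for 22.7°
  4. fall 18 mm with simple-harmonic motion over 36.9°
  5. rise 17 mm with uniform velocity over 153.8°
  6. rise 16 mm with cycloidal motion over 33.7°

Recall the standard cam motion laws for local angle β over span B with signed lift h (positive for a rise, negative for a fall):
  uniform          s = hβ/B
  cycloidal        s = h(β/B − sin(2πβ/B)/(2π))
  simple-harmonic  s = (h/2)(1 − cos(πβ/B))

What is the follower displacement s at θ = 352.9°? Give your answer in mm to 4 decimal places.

seg 1 [0°–92.3°] dwell: s stays 0.0000
seg 2 [92.3°–112.9°] uniform, h=19: full span → s += 19 → s = 19.0000
seg 3 [112.9°–135.6°] dwell: s stays 19.0000
seg 4 [135.6°–172.5°] simple-harmonic, h=-18: full span → s += -18 → s = 1.0000
seg 5 [172.5°–326.3°] uniform, h=17: full span → s += 17 → s = 18.0000
seg 6 [326.3°–360°] cycloidal, h=16: θ=352.9° here. β=26.6, B=33.7. 16·(0.7893 − sin(2π·0.7893)/(2π)) = 15.0982 → s = 33.0982

33.0982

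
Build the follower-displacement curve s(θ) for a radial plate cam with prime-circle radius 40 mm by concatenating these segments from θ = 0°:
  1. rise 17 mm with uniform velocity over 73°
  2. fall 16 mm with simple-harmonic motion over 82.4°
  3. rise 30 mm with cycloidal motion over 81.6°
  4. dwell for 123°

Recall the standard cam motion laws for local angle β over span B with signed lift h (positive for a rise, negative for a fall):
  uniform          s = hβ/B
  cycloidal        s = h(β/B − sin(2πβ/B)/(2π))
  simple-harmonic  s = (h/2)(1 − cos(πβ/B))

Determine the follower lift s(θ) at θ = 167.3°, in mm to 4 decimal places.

seg 1 [0°–73°] uniform, h=17: full span → s += 17 → s = 17.0000
seg 2 [73°–155.4°] simple-harmonic, h=-16: full span → s += -16 → s = 1.0000
seg 3 [155.4°–237°] cycloidal, h=30: θ=167.3° here. β=11.9, B=81.6. 30·(0.1458 − sin(2π·0.1458)/(2π)) = 0.5870 → s = 1.5870

1.5870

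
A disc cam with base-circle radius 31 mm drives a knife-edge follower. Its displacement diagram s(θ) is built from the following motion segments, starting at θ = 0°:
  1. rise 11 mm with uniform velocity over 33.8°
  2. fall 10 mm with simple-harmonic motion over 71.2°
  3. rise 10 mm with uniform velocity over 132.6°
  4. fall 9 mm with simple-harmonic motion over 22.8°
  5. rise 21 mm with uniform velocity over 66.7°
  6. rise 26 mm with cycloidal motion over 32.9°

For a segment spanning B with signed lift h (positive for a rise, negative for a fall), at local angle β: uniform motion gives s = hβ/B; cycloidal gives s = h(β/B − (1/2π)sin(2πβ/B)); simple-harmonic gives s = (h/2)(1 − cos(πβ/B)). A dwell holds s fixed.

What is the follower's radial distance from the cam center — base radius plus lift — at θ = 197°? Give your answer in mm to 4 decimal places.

seg 1 [0°–33.8°] uniform, h=11: full span → s += 11 → s = 11.0000
seg 2 [33.8°–105°] simple-harmonic, h=-10: full span → s += -10 → s = 1.0000
seg 3 [105°–237.6°] uniform, h=10: θ=197° here. β=92, B=132.6. 10·92/132.6 = 6.9382 → s = 7.9382
radial distance = base radius + s = 31 + 7.9382 = 38.9382

38.9382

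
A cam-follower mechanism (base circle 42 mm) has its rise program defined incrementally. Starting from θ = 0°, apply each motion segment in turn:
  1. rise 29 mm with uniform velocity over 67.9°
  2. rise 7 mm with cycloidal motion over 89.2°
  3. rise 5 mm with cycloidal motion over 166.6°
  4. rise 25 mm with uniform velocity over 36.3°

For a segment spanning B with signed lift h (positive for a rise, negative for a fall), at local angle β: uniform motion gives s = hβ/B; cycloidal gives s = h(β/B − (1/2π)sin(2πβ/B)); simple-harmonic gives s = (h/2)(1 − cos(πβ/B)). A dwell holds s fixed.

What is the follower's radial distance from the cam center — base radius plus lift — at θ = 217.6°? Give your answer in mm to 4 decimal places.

seg 1 [0°–67.9°] uniform, h=29: full span → s += 29 → s = 29.0000
seg 2 [67.9°–157.1°] cycloidal, h=7: full span → s += 7 → s = 36.0000
seg 3 [157.1°–323.7°] cycloidal, h=5: θ=217.6° here. β=60.5, B=166.6. 5·(0.3631 − sin(2π·0.3631)/(2π)) = 1.2127 → s = 37.2127
radial distance = base radius + s = 42 + 37.2127 = 79.2127

79.2127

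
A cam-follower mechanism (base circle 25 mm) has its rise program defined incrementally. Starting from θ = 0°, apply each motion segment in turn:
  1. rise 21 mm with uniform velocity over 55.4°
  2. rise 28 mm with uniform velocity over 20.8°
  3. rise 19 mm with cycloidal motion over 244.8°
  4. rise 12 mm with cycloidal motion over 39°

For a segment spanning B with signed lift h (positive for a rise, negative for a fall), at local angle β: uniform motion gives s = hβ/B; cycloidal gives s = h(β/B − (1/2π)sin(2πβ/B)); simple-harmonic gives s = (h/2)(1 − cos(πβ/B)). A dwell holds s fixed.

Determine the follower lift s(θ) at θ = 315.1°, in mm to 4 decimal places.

seg 1 [0°–55.4°] uniform, h=21: full span → s += 21 → s = 21.0000
seg 2 [55.4°–76.2°] uniform, h=28: full span → s += 28 → s = 49.0000
seg 3 [76.2°–321°] cycloidal, h=19: θ=315.1° here. β=238.9, B=244.8. 19·(0.9759 − sin(2π·0.9759)/(2π)) = 18.9983 → s = 67.9983

67.9983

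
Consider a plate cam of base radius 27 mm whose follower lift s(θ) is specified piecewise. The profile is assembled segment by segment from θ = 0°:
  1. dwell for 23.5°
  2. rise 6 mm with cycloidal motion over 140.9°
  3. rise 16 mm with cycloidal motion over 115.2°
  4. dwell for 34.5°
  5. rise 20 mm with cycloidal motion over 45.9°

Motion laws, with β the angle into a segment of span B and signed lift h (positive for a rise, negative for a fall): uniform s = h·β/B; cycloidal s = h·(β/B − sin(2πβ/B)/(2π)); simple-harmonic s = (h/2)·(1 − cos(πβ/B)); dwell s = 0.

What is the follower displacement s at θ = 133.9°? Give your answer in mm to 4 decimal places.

seg 1 [0°–23.5°] dwell: s stays 0.0000
seg 2 [23.5°–164.4°] cycloidal, h=6: θ=133.9° here. β=110.4, B=140.9. 6·(0.7835 − sin(2π·0.7835)/(2π)) = 5.6350 → s = 5.6350

5.6350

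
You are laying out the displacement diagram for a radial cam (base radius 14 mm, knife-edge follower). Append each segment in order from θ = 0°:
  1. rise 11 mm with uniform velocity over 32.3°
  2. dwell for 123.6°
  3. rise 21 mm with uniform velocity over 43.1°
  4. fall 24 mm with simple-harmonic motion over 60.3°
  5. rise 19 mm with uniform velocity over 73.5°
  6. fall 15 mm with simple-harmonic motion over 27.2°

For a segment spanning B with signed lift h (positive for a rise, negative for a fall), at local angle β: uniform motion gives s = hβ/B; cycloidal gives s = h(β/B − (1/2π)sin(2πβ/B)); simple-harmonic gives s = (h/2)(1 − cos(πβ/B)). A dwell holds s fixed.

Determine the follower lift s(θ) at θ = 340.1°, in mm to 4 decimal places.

seg 1 [0°–32.3°] uniform, h=11: full span → s += 11 → s = 11.0000
seg 2 [32.3°–155.9°] dwell: s stays 11.0000
seg 3 [155.9°–199°] uniform, h=21: full span → s += 21 → s = 32.0000
seg 4 [199°–259.3°] simple-harmonic, h=-24: full span → s += -24 → s = 8.0000
seg 5 [259.3°–332.8°] uniform, h=19: full span → s += 19 → s = 27.0000
seg 6 [332.8°–360°] simple-harmonic, h=-15: θ=340.1° here. β=7.3, B=27.2. -15/2·(1 − cos(π·0.2684)) = -2.5116 → s = 24.4884

24.4884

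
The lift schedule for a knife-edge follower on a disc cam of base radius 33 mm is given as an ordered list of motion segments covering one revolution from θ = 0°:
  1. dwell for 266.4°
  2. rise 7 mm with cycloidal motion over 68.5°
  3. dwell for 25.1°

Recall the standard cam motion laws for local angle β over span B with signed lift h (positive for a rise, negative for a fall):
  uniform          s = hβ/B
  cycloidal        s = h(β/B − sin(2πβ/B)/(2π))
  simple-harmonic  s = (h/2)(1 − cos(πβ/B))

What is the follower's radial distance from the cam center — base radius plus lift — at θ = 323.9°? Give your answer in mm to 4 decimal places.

seg 1 [0°–266.4°] dwell: s stays 0.0000
seg 2 [266.4°–334.9°] cycloidal, h=7: θ=323.9° here. β=57.5, B=68.5. 7·(0.8394 − sin(2π·0.8394)/(2π)) = 6.8187 → s = 6.8187
radial distance = base radius + s = 33 + 6.8187 = 39.8187

39.8187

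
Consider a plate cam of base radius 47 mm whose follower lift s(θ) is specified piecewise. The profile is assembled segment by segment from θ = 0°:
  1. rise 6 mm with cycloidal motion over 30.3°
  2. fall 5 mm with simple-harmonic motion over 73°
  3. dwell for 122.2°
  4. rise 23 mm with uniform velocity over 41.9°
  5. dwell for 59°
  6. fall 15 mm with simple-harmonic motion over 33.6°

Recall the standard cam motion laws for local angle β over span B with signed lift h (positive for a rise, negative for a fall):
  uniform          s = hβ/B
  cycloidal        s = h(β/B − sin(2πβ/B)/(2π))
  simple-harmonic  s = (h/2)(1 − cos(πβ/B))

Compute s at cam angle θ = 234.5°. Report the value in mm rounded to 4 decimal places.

seg 1 [0°–30.3°] cycloidal, h=6: full span → s += 6 → s = 6.0000
seg 2 [30.3°–103.3°] simple-harmonic, h=-5: full span → s += -5 → s = 1.0000
seg 3 [103.3°–225.5°] dwell: s stays 1.0000
seg 4 [225.5°–267.4°] uniform, h=23: θ=234.5° here. β=9, B=41.9. 23·9/41.9 = 4.9403 → s = 5.9403

5.9403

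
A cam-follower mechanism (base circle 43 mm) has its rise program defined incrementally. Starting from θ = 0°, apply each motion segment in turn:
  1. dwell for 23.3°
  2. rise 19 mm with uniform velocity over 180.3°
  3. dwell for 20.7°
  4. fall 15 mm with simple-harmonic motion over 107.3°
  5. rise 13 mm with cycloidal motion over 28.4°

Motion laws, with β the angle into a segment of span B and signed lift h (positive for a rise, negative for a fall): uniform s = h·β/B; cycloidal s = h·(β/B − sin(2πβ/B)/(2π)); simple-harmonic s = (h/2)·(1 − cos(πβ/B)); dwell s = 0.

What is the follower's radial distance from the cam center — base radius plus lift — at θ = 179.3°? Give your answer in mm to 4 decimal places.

seg 1 [0°–23.3°] dwell: s stays 0.0000
seg 2 [23.3°–203.6°] uniform, h=19: θ=179.3° here. β=156, B=180.3. 19·156/180.3 = 16.4393 → s = 16.4393
radial distance = base radius + s = 43 + 16.4393 = 59.4393

59.4393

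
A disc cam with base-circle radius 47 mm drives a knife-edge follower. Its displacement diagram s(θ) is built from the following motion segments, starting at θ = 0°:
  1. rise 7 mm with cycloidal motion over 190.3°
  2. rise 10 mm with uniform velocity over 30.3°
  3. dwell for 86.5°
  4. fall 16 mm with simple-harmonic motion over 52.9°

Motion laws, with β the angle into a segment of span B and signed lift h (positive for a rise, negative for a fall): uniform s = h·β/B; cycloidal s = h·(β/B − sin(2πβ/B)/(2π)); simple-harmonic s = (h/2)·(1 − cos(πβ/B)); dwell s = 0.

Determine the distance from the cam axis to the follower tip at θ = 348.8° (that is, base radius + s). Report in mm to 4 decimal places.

seg 1 [0°–190.3°] cycloidal, h=7: full span → s += 7 → s = 7.0000
seg 2 [190.3°–220.6°] uniform, h=10: full span → s += 10 → s = 17.0000
seg 3 [220.6°–307.1°] dwell: s stays 17.0000
seg 4 [307.1°–360°] simple-harmonic, h=-16: θ=348.8° here. β=41.7, B=52.9. -16/2·(1 − cos(π·0.7883)) = -14.2946 → s = 2.7054
radial distance = base radius + s = 47 + 2.7054 = 49.7054

49.7054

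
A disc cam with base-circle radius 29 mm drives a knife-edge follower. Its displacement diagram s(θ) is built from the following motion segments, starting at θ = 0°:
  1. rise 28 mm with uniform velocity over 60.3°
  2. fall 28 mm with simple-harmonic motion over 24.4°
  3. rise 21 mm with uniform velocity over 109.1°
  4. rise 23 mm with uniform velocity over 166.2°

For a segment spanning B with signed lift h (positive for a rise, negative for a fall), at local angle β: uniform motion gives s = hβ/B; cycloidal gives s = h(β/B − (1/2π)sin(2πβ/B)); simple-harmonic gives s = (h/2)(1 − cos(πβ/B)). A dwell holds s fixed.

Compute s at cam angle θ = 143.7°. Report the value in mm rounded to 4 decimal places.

seg 1 [0°–60.3°] uniform, h=28: full span → s += 28 → s = 28.0000
seg 2 [60.3°–84.7°] simple-harmonic, h=-28: full span → s += -28 → s = 0.0000
seg 3 [84.7°–193.8°] uniform, h=21: θ=143.7° here. β=59, B=109.1. 21·59/109.1 = 11.3566 → s = 11.3566

11.3566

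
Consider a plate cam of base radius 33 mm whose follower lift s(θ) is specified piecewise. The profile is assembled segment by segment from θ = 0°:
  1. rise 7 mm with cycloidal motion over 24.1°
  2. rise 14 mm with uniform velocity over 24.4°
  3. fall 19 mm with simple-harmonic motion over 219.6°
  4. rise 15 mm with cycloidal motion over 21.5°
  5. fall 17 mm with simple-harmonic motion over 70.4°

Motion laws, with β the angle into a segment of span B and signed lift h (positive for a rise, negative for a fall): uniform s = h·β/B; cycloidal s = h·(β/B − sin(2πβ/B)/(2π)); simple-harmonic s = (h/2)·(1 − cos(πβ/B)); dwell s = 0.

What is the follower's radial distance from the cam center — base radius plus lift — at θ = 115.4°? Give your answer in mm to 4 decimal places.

seg 1 [0°–24.1°] cycloidal, h=7: full span → s += 7 → s = 7.0000
seg 2 [24.1°–48.5°] uniform, h=14: full span → s += 14 → s = 21.0000
seg 3 [48.5°–268.1°] simple-harmonic, h=-19: θ=115.4° here. β=66.9, B=219.6. -19/2·(1 − cos(π·0.3046)) = -4.0288 → s = 16.9712
radial distance = base radius + s = 33 + 16.9712 = 49.9712

49.9712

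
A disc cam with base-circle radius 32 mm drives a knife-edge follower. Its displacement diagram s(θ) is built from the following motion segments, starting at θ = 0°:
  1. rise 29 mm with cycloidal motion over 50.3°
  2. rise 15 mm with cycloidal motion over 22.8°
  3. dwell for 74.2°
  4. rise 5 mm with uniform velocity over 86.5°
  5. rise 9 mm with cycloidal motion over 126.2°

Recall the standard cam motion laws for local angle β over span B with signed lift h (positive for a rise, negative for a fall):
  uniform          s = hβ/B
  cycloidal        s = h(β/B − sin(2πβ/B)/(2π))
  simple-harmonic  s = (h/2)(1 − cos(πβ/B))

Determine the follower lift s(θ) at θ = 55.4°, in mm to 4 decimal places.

seg 1 [0°–50.3°] cycloidal, h=29: full span → s += 29 → s = 29.0000
seg 2 [50.3°–73.1°] cycloidal, h=15: θ=55.4° here. β=5.1, B=22.8. 15·(0.2237 − sin(2π·0.2237)/(2π)) = 1.0005 → s = 30.0005

30.0005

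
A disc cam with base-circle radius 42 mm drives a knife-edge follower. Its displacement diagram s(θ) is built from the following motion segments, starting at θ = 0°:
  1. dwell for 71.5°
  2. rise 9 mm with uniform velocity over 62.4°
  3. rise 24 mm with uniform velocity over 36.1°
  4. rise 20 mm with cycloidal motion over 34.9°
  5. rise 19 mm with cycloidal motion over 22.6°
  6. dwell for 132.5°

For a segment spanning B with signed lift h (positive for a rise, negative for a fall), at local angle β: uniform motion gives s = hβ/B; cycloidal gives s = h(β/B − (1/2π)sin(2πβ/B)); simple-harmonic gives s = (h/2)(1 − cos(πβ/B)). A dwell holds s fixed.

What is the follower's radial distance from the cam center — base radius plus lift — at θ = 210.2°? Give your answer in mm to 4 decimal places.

seg 1 [0°–71.5°] dwell: s stays 0.0000
seg 2 [71.5°–133.9°] uniform, h=9: full span → s += 9 → s = 9.0000
seg 3 [133.9°–170°] uniform, h=24: full span → s += 24 → s = 33.0000
seg 4 [170°–204.9°] cycloidal, h=20: full span → s += 20 → s = 53.0000
seg 5 [204.9°–227.5°] cycloidal, h=19: θ=210.2° here. β=5.3, B=22.6. 19·(0.2345 − sin(2π·0.2345)/(2π)) = 1.4461 → s = 54.4461
radial distance = base radius + s = 42 + 54.4461 = 96.4461

96.4461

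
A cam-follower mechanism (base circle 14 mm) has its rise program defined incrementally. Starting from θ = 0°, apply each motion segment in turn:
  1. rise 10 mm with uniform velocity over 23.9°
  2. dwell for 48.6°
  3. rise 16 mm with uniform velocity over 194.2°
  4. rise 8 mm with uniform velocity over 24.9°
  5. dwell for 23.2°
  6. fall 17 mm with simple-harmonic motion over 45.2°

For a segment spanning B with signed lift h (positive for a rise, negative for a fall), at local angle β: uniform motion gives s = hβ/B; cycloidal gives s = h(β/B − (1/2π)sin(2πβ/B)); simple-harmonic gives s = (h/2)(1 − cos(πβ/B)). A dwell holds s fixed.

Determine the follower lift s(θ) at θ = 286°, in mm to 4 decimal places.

seg 1 [0°–23.9°] uniform, h=10: full span → s += 10 → s = 10.0000
seg 2 [23.9°–72.5°] dwell: s stays 10.0000
seg 3 [72.5°–266.7°] uniform, h=16: full span → s += 16 → s = 26.0000
seg 4 [266.7°–291.6°] uniform, h=8: θ=286° here. β=19.3, B=24.9. 8·19.3/24.9 = 6.2008 → s = 32.2008

32.2008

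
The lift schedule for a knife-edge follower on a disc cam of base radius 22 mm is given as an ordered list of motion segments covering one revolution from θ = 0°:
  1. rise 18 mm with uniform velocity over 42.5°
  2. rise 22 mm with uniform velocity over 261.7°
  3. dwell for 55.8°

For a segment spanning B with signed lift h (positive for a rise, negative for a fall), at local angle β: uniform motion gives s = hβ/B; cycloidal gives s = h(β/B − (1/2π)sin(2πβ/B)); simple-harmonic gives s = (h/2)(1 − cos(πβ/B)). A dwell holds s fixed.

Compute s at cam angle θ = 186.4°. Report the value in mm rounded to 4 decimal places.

seg 1 [0°–42.5°] uniform, h=18: full span → s += 18 → s = 18.0000
seg 2 [42.5°–304.2°] uniform, h=22: θ=186.4° here. β=143.9, B=261.7. 22·143.9/261.7 = 12.0971 → s = 30.0971

30.0971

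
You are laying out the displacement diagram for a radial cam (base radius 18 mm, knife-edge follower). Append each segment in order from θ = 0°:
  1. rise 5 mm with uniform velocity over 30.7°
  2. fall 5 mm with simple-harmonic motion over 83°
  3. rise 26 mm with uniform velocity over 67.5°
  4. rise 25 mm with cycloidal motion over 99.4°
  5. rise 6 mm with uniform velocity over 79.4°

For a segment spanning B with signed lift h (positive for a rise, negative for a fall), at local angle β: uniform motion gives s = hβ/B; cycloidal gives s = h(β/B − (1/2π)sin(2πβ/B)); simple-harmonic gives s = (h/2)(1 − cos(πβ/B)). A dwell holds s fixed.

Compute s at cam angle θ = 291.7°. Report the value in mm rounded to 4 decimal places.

seg 1 [0°–30.7°] uniform, h=5: full span → s += 5 → s = 5.0000
seg 2 [30.7°–113.7°] simple-harmonic, h=-5: full span → s += -5 → s = 0.0000
seg 3 [113.7°–181.2°] uniform, h=26: full span → s += 26 → s = 26.0000
seg 4 [181.2°–280.6°] cycloidal, h=25: full span → s += 25 → s = 51.0000
seg 5 [280.6°–360°] uniform, h=6: θ=291.7° here. β=11.1, B=79.4. 6·11.1/79.4 = 0.8388 → s = 51.8388

51.8388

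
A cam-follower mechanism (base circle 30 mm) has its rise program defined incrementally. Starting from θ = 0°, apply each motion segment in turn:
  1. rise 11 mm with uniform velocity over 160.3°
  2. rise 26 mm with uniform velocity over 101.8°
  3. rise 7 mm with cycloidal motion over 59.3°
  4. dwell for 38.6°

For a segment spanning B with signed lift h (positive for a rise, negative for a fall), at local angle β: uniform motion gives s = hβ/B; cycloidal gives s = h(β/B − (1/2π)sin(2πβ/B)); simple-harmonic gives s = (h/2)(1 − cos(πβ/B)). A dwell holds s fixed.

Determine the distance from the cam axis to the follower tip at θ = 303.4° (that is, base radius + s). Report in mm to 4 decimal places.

seg 1 [0°–160.3°] uniform, h=11: full span → s += 11 → s = 11.0000
seg 2 [160.3°–262.1°] uniform, h=26: full span → s += 26 → s = 37.0000
seg 3 [262.1°–321.4°] cycloidal, h=7: θ=303.4° here. β=41.3, B=59.3. 7·(0.6965 − sin(2π·0.6965)/(2π)) = 5.9268 → s = 42.9268
radial distance = base radius + s = 30 + 42.9268 = 72.9268

72.9268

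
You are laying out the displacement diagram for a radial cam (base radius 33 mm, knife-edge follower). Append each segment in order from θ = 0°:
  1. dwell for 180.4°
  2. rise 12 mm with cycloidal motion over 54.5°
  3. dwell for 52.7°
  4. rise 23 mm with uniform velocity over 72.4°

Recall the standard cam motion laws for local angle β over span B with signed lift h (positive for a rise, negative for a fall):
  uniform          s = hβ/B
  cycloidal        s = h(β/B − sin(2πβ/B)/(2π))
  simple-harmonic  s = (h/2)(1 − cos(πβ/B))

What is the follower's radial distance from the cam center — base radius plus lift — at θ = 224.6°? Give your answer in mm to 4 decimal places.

seg 1 [0°–180.4°] dwell: s stays 0.0000
seg 2 [180.4°–234.9°] cycloidal, h=12: θ=224.6° here. β=44.2, B=54.5. 12·(0.8110 − sin(2π·0.8110)/(2π)) = 11.5034 → s = 11.5034
radial distance = base radius + s = 33 + 11.5034 = 44.5034

44.5034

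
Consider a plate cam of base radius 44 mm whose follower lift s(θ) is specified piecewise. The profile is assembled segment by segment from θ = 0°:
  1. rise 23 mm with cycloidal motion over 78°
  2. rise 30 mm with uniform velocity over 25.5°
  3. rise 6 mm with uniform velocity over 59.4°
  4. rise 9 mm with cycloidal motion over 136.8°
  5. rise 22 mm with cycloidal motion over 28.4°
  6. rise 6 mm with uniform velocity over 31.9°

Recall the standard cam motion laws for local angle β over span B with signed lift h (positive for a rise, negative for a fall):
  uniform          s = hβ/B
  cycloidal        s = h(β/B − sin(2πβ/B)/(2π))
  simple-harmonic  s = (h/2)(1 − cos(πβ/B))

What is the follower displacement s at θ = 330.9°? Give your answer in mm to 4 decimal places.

seg 1 [0°–78°] cycloidal, h=23: full span → s += 23 → s = 23.0000
seg 2 [78°–103.5°] uniform, h=30: full span → s += 30 → s = 53.0000
seg 3 [103.5°–162.9°] uniform, h=6: full span → s += 6 → s = 59.0000
seg 4 [162.9°–299.7°] cycloidal, h=9: full span → s += 9 → s = 68.0000
seg 5 [299.7°–328.1°] cycloidal, h=22: full span → s += 22 → s = 90.0000
seg 6 [328.1°–360°] uniform, h=6: θ=330.9° here. β=2.8, B=31.9. 6·2.8/31.9 = 0.5266 → s = 90.5266

90.5266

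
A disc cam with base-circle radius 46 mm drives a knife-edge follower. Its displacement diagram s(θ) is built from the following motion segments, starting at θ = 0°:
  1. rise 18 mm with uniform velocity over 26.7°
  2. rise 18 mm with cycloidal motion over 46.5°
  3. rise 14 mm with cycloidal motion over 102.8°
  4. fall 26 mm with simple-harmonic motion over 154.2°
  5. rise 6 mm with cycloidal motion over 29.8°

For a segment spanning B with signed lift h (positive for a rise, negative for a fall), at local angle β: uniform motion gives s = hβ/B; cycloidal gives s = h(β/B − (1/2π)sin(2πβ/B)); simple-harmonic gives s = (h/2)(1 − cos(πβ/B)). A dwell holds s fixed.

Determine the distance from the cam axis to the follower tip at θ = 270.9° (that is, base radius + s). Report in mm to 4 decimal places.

seg 1 [0°–26.7°] uniform, h=18: full span → s += 18 → s = 18.0000
seg 2 [26.7°–73.2°] cycloidal, h=18: full span → s += 18 → s = 36.0000
seg 3 [73.2°–176°] cycloidal, h=14: full span → s += 14 → s = 50.0000
seg 4 [176°–330.2°] simple-harmonic, h=-26: θ=270.9° here. β=94.9, B=154.2. -26/2·(1 − cos(π·0.6154)) = -17.6118 → s = 32.3882
radial distance = base radius + s = 46 + 32.3882 = 78.3882

78.3882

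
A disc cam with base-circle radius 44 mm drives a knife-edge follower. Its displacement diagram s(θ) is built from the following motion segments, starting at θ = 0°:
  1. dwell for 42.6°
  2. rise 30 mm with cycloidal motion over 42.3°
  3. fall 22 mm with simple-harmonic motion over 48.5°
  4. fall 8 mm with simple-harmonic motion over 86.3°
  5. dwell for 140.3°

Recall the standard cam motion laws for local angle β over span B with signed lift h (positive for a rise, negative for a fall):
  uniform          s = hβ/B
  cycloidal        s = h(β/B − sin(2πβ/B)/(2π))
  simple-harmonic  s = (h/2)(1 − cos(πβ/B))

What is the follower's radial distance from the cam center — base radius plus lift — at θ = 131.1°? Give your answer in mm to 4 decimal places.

seg 1 [0°–42.6°] dwell: s stays 0.0000
seg 2 [42.6°–84.9°] cycloidal, h=30: full span → s += 30 → s = 30.0000
seg 3 [84.9°–133.4°] simple-harmonic, h=-22: θ=131.1° here. β=46.2, B=48.5. -22/2·(1 − cos(π·0.9526)) = -21.8781 → s = 8.1219
radial distance = base radius + s = 44 + 8.1219 = 52.1219

52.1219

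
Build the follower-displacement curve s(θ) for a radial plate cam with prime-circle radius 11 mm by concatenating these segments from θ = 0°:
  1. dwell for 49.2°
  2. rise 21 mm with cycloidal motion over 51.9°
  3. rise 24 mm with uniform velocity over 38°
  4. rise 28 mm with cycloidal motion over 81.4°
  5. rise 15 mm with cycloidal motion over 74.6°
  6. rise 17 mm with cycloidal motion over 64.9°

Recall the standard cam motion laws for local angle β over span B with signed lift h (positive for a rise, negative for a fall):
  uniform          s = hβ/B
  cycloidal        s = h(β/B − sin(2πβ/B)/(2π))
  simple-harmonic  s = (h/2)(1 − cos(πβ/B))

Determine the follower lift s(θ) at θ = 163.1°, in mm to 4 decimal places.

seg 1 [0°–49.2°] dwell: s stays 0.0000
seg 2 [49.2°–101.1°] cycloidal, h=21: full span → s += 21 → s = 21.0000
seg 3 [101.1°–139.1°] uniform, h=24: full span → s += 24 → s = 45.0000
seg 4 [139.1°–220.5°] cycloidal, h=28: θ=163.1° here. β=24, B=81.4. 28·(0.2948 − sin(2π·0.2948)/(2π)) = 3.9749 → s = 48.9749

48.9749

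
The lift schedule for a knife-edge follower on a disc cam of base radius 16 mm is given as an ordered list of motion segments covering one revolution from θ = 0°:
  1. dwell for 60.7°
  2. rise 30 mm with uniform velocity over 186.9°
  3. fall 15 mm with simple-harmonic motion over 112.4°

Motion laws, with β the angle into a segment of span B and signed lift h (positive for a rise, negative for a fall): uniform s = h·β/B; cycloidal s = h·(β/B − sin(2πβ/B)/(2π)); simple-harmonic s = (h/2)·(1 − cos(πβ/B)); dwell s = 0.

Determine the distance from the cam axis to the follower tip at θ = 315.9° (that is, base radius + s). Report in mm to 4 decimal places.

seg 1 [0°–60.7°] dwell: s stays 0.0000
seg 2 [60.7°–247.6°] uniform, h=30: full span → s += 30 → s = 30.0000
seg 3 [247.6°–360°] simple-harmonic, h=-15: θ=315.9° here. β=68.3, B=112.4. -15/2·(1 − cos(π·0.6077)) = -9.9884 → s = 20.0116
radial distance = base radius + s = 16 + 20.0116 = 36.0116

36.0116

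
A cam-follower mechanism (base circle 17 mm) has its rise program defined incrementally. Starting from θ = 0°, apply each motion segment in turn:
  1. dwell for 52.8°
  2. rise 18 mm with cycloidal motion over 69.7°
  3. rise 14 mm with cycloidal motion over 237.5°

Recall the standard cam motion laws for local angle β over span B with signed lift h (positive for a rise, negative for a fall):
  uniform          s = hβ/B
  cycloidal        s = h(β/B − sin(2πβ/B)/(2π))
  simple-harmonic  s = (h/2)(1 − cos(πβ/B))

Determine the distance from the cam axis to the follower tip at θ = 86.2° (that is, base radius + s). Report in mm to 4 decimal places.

seg 1 [0°–52.8°] dwell: s stays 0.0000
seg 2 [52.8°–122.5°] cycloidal, h=18: θ=86.2° here. β=33.4, B=69.7. 18·(0.4792 − sin(2π·0.4792)/(2π)) = 8.2521 → s = 8.2521
radial distance = base radius + s = 17 + 8.2521 = 25.2521

25.2521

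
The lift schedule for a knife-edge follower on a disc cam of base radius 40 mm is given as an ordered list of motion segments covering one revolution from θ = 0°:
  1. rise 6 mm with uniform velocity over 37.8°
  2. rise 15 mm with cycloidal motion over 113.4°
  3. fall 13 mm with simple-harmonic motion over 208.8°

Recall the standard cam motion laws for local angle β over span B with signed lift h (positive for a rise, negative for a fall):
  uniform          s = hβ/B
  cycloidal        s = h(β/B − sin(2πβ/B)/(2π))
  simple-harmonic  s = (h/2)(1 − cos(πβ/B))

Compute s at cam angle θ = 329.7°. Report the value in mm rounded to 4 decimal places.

seg 1 [0°–37.8°] uniform, h=6: full span → s += 6 → s = 6.0000
seg 2 [37.8°–151.2°] cycloidal, h=15: full span → s += 15 → s = 21.0000
seg 3 [151.2°–360°] simple-harmonic, h=-13: θ=329.7° here. β=178.5, B=208.8. -13/2·(1 − cos(π·0.8549)) = -12.3361 → s = 8.6639

8.6639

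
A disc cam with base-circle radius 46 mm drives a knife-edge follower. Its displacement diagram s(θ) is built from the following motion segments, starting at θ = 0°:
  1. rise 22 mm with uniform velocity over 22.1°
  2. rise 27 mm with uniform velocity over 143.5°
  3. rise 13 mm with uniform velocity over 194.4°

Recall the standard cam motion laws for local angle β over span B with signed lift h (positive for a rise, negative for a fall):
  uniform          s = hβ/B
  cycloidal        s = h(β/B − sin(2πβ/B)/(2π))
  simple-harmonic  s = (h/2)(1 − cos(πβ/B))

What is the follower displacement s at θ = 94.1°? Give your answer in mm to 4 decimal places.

seg 1 [0°–22.1°] uniform, h=22: full span → s += 22 → s = 22.0000
seg 2 [22.1°–165.6°] uniform, h=27: θ=94.1° here. β=72, B=143.5. 27·72/143.5 = 13.5470 → s = 35.5470

35.5470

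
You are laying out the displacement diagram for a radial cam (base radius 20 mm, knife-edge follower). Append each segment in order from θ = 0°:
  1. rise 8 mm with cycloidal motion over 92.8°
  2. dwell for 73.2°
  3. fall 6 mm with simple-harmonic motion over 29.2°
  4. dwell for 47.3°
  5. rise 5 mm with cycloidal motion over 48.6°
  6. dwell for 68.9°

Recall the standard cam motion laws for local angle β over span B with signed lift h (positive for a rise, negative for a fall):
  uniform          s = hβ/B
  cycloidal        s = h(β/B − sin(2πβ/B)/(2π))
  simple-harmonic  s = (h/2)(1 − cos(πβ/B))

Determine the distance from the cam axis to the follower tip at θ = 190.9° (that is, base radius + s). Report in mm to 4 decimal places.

seg 1 [0°–92.8°] cycloidal, h=8: full span → s += 8 → s = 8.0000
seg 2 [92.8°–166°] dwell: s stays 8.0000
seg 3 [166°–195.2°] simple-harmonic, h=-6: θ=190.9° here. β=24.9, B=29.2. -6/2·(1 − cos(π·0.8527)) = -5.6846 → s = 2.3154
radial distance = base radius + s = 20 + 2.3154 = 22.3154

22.3154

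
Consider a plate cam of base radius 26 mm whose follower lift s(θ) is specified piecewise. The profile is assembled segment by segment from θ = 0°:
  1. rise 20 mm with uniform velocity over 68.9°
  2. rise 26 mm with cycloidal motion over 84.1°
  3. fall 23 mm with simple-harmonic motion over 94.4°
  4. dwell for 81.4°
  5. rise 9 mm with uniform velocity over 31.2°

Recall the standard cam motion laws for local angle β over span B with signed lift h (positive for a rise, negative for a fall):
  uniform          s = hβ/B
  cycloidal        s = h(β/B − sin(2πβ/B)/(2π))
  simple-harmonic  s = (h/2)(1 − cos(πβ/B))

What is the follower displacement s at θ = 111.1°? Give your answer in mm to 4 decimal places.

seg 1 [0°–68.9°] uniform, h=20: full span → s += 20 → s = 20.0000
seg 2 [68.9°–153°] cycloidal, h=26: θ=111.1° here. β=42.2, B=84.1. 26·(0.5018 − sin(2π·0.5018)/(2π)) = 13.0927 → s = 33.0927

33.0927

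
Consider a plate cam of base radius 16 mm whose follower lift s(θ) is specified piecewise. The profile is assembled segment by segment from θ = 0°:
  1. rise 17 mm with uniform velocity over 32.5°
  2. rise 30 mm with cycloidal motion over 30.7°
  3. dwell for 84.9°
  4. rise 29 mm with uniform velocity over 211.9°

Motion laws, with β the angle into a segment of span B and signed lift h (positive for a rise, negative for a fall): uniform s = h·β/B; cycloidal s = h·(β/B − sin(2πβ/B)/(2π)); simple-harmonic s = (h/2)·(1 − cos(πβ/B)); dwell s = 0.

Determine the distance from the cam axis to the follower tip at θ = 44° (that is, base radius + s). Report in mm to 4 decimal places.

seg 1 [0°–32.5°] uniform, h=17: full span → s += 17 → s = 17.0000
seg 2 [32.5°–63.2°] cycloidal, h=30: θ=44° here. β=11.5, B=30.7. 30·(0.3746 − sin(2π·0.3746)/(2π)) = 7.8530 → s = 24.8530
radial distance = base radius + s = 16 + 24.8530 = 40.8530

40.8530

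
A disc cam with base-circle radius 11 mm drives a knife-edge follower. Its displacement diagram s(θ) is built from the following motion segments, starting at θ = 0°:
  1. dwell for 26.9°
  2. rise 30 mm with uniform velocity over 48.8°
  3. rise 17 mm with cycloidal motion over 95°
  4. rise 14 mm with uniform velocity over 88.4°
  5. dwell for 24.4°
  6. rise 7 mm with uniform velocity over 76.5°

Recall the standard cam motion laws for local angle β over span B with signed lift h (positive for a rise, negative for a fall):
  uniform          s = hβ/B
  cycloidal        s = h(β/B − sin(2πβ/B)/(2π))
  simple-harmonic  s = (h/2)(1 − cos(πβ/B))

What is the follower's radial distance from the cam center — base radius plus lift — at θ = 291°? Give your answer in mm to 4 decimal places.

seg 1 [0°–26.9°] dwell: s stays 0.0000
seg 2 [26.9°–75.7°] uniform, h=30: full span → s += 30 → s = 30.0000
seg 3 [75.7°–170.7°] cycloidal, h=17: full span → s += 17 → s = 47.0000
seg 4 [170.7°–259.1°] uniform, h=14: full span → s += 14 → s = 61.0000
seg 5 [259.1°–283.5°] dwell: s stays 61.0000
seg 6 [283.5°–360°] uniform, h=7: θ=291° here. β=7.5, B=76.5. 7·7.5/76.5 = 0.6863 → s = 61.6863
radial distance = base radius + s = 11 + 61.6863 = 72.6863

72.6863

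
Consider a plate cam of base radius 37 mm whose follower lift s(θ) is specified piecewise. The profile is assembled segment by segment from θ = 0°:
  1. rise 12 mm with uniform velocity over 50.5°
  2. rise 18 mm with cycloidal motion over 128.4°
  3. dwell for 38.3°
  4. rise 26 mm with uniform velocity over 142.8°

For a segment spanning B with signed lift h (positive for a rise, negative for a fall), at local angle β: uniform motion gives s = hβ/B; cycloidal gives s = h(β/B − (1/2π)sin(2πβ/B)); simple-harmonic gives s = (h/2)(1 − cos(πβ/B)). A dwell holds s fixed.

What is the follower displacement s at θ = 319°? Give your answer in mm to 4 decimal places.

seg 1 [0°–50.5°] uniform, h=12: full span → s += 12 → s = 12.0000
seg 2 [50.5°–178.9°] cycloidal, h=18: full span → s += 18 → s = 30.0000
seg 3 [178.9°–217.2°] dwell: s stays 30.0000
seg 4 [217.2°–360°] uniform, h=26: θ=319° here. β=101.8, B=142.8. 26·101.8/142.8 = 18.5350 → s = 48.5350

48.5350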